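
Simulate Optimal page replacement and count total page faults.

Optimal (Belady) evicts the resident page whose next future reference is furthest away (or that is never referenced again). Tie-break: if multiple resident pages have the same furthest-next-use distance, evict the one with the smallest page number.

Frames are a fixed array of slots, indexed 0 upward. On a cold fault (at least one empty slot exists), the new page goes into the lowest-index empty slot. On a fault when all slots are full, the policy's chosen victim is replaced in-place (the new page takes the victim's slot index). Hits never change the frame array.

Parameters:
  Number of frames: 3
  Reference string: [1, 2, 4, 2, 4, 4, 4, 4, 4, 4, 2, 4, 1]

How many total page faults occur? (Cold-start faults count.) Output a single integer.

Step 0: ref 1 → FAULT, frames=[1,-,-]
Step 1: ref 2 → FAULT, frames=[1,2,-]
Step 2: ref 4 → FAULT, frames=[1,2,4]
Step 3: ref 2 → HIT, frames=[1,2,4]
Step 4: ref 4 → HIT, frames=[1,2,4]
Step 5: ref 4 → HIT, frames=[1,2,4]
Step 6: ref 4 → HIT, frames=[1,2,4]
Step 7: ref 4 → HIT, frames=[1,2,4]
Step 8: ref 4 → HIT, frames=[1,2,4]
Step 9: ref 4 → HIT, frames=[1,2,4]
Step 10: ref 2 → HIT, frames=[1,2,4]
Step 11: ref 4 → HIT, frames=[1,2,4]
Step 12: ref 1 → HIT, frames=[1,2,4]
Total faults: 3

Answer: 3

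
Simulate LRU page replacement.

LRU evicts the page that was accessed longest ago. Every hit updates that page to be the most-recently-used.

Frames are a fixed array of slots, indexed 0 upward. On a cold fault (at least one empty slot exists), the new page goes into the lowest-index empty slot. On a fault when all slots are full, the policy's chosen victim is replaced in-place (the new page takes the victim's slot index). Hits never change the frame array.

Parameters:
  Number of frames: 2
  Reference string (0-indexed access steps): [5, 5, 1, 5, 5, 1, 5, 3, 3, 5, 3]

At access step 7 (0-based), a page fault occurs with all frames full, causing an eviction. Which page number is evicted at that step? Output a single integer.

Answer: 1

Derivation:
Step 0: ref 5 -> FAULT, frames=[5,-]
Step 1: ref 5 -> HIT, frames=[5,-]
Step 2: ref 1 -> FAULT, frames=[5,1]
Step 3: ref 5 -> HIT, frames=[5,1]
Step 4: ref 5 -> HIT, frames=[5,1]
Step 5: ref 1 -> HIT, frames=[5,1]
Step 6: ref 5 -> HIT, frames=[5,1]
Step 7: ref 3 -> FAULT, evict 1, frames=[5,3]
At step 7: evicted page 1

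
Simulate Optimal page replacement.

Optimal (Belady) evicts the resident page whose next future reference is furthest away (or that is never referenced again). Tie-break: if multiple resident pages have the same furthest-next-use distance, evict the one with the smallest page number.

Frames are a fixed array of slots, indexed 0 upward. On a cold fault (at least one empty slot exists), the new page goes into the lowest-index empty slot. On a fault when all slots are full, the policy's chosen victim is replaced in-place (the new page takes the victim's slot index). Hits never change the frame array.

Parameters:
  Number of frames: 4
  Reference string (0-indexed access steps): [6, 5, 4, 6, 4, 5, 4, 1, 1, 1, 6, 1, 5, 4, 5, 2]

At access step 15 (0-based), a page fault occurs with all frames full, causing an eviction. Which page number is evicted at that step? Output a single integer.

Step 0: ref 6 -> FAULT, frames=[6,-,-,-]
Step 1: ref 5 -> FAULT, frames=[6,5,-,-]
Step 2: ref 4 -> FAULT, frames=[6,5,4,-]
Step 3: ref 6 -> HIT, frames=[6,5,4,-]
Step 4: ref 4 -> HIT, frames=[6,5,4,-]
Step 5: ref 5 -> HIT, frames=[6,5,4,-]
Step 6: ref 4 -> HIT, frames=[6,5,4,-]
Step 7: ref 1 -> FAULT, frames=[6,5,4,1]
Step 8: ref 1 -> HIT, frames=[6,5,4,1]
Step 9: ref 1 -> HIT, frames=[6,5,4,1]
Step 10: ref 6 -> HIT, frames=[6,5,4,1]
Step 11: ref 1 -> HIT, frames=[6,5,4,1]
Step 12: ref 5 -> HIT, frames=[6,5,4,1]
Step 13: ref 4 -> HIT, frames=[6,5,4,1]
Step 14: ref 5 -> HIT, frames=[6,5,4,1]
Step 15: ref 2 -> FAULT, evict 1, frames=[6,5,4,2]
At step 15: evicted page 1

Answer: 1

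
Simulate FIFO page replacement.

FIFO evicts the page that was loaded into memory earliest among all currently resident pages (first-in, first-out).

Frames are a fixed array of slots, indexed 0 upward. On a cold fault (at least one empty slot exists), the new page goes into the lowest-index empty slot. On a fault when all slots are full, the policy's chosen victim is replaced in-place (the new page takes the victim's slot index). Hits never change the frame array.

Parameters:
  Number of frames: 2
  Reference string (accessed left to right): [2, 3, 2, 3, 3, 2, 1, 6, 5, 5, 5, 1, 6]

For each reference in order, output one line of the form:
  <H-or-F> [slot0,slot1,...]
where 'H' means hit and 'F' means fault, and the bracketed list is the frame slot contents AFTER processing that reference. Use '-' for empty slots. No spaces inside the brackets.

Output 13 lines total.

F [2,-]
F [2,3]
H [2,3]
H [2,3]
H [2,3]
H [2,3]
F [1,3]
F [1,6]
F [5,6]
H [5,6]
H [5,6]
F [5,1]
F [6,1]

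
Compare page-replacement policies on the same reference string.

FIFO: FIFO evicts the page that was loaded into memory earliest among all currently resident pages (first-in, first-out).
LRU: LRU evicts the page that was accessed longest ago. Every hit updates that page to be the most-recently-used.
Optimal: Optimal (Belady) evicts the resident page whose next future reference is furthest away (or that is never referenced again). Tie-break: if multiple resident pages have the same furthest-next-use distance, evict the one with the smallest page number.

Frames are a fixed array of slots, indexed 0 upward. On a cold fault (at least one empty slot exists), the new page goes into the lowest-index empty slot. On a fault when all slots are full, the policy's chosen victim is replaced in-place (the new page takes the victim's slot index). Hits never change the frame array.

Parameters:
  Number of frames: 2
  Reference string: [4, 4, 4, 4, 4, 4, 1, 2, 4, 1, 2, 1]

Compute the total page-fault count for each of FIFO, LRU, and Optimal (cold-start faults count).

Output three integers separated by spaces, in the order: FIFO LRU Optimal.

--- FIFO ---
  step 0: ref 4 -> FAULT, frames=[4,-] (faults so far: 1)
  step 1: ref 4 -> HIT, frames=[4,-] (faults so far: 1)
  step 2: ref 4 -> HIT, frames=[4,-] (faults so far: 1)
  step 3: ref 4 -> HIT, frames=[4,-] (faults so far: 1)
  step 4: ref 4 -> HIT, frames=[4,-] (faults so far: 1)
  step 5: ref 4 -> HIT, frames=[4,-] (faults so far: 1)
  step 6: ref 1 -> FAULT, frames=[4,1] (faults so far: 2)
  step 7: ref 2 -> FAULT, evict 4, frames=[2,1] (faults so far: 3)
  step 8: ref 4 -> FAULT, evict 1, frames=[2,4] (faults so far: 4)
  step 9: ref 1 -> FAULT, evict 2, frames=[1,4] (faults so far: 5)
  step 10: ref 2 -> FAULT, evict 4, frames=[1,2] (faults so far: 6)
  step 11: ref 1 -> HIT, frames=[1,2] (faults so far: 6)
  FIFO total faults: 6
--- LRU ---
  step 0: ref 4 -> FAULT, frames=[4,-] (faults so far: 1)
  step 1: ref 4 -> HIT, frames=[4,-] (faults so far: 1)
  step 2: ref 4 -> HIT, frames=[4,-] (faults so far: 1)
  step 3: ref 4 -> HIT, frames=[4,-] (faults so far: 1)
  step 4: ref 4 -> HIT, frames=[4,-] (faults so far: 1)
  step 5: ref 4 -> HIT, frames=[4,-] (faults so far: 1)
  step 6: ref 1 -> FAULT, frames=[4,1] (faults so far: 2)
  step 7: ref 2 -> FAULT, evict 4, frames=[2,1] (faults so far: 3)
  step 8: ref 4 -> FAULT, evict 1, frames=[2,4] (faults so far: 4)
  step 9: ref 1 -> FAULT, evict 2, frames=[1,4] (faults so far: 5)
  step 10: ref 2 -> FAULT, evict 4, frames=[1,2] (faults so far: 6)
  step 11: ref 1 -> HIT, frames=[1,2] (faults so far: 6)
  LRU total faults: 6
--- Optimal ---
  step 0: ref 4 -> FAULT, frames=[4,-] (faults so far: 1)
  step 1: ref 4 -> HIT, frames=[4,-] (faults so far: 1)
  step 2: ref 4 -> HIT, frames=[4,-] (faults so far: 1)
  step 3: ref 4 -> HIT, frames=[4,-] (faults so far: 1)
  step 4: ref 4 -> HIT, frames=[4,-] (faults so far: 1)
  step 5: ref 4 -> HIT, frames=[4,-] (faults so far: 1)
  step 6: ref 1 -> FAULT, frames=[4,1] (faults so far: 2)
  step 7: ref 2 -> FAULT, evict 1, frames=[4,2] (faults so far: 3)
  step 8: ref 4 -> HIT, frames=[4,2] (faults so far: 3)
  step 9: ref 1 -> FAULT, evict 4, frames=[1,2] (faults so far: 4)
  step 10: ref 2 -> HIT, frames=[1,2] (faults so far: 4)
  step 11: ref 1 -> HIT, frames=[1,2] (faults so far: 4)
  Optimal total faults: 4

Answer: 6 6 4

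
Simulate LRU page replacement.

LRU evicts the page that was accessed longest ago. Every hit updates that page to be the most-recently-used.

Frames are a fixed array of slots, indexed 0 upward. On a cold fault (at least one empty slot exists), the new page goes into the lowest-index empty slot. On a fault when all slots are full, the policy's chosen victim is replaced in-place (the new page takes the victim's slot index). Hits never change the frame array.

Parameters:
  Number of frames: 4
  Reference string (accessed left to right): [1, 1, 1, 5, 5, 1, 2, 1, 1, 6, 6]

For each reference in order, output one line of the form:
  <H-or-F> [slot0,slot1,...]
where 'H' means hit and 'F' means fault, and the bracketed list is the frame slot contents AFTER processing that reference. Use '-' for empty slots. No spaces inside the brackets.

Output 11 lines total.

F [1,-,-,-]
H [1,-,-,-]
H [1,-,-,-]
F [1,5,-,-]
H [1,5,-,-]
H [1,5,-,-]
F [1,5,2,-]
H [1,5,2,-]
H [1,5,2,-]
F [1,5,2,6]
H [1,5,2,6]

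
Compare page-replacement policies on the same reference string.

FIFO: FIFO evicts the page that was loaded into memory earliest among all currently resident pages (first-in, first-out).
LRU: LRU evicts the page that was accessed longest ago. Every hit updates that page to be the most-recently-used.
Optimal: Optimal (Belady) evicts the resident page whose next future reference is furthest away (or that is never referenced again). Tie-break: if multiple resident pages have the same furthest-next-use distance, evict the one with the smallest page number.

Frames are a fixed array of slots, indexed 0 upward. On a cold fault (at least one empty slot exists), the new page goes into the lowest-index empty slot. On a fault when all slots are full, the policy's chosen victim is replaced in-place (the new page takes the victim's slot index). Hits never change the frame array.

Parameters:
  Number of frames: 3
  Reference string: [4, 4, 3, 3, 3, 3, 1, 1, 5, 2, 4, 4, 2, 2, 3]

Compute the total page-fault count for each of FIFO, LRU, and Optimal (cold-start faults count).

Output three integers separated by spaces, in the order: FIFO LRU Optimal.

--- FIFO ---
  step 0: ref 4 -> FAULT, frames=[4,-,-] (faults so far: 1)
  step 1: ref 4 -> HIT, frames=[4,-,-] (faults so far: 1)
  step 2: ref 3 -> FAULT, frames=[4,3,-] (faults so far: 2)
  step 3: ref 3 -> HIT, frames=[4,3,-] (faults so far: 2)
  step 4: ref 3 -> HIT, frames=[4,3,-] (faults so far: 2)
  step 5: ref 3 -> HIT, frames=[4,3,-] (faults so far: 2)
  step 6: ref 1 -> FAULT, frames=[4,3,1] (faults so far: 3)
  step 7: ref 1 -> HIT, frames=[4,3,1] (faults so far: 3)
  step 8: ref 5 -> FAULT, evict 4, frames=[5,3,1] (faults so far: 4)
  step 9: ref 2 -> FAULT, evict 3, frames=[5,2,1] (faults so far: 5)
  step 10: ref 4 -> FAULT, evict 1, frames=[5,2,4] (faults so far: 6)
  step 11: ref 4 -> HIT, frames=[5,2,4] (faults so far: 6)
  step 12: ref 2 -> HIT, frames=[5,2,4] (faults so far: 6)
  step 13: ref 2 -> HIT, frames=[5,2,4] (faults so far: 6)
  step 14: ref 3 -> FAULT, evict 5, frames=[3,2,4] (faults so far: 7)
  FIFO total faults: 7
--- LRU ---
  step 0: ref 4 -> FAULT, frames=[4,-,-] (faults so far: 1)
  step 1: ref 4 -> HIT, frames=[4,-,-] (faults so far: 1)
  step 2: ref 3 -> FAULT, frames=[4,3,-] (faults so far: 2)
  step 3: ref 3 -> HIT, frames=[4,3,-] (faults so far: 2)
  step 4: ref 3 -> HIT, frames=[4,3,-] (faults so far: 2)
  step 5: ref 3 -> HIT, frames=[4,3,-] (faults so far: 2)
  step 6: ref 1 -> FAULT, frames=[4,3,1] (faults so far: 3)
  step 7: ref 1 -> HIT, frames=[4,3,1] (faults so far: 3)
  step 8: ref 5 -> FAULT, evict 4, frames=[5,3,1] (faults so far: 4)
  step 9: ref 2 -> FAULT, evict 3, frames=[5,2,1] (faults so far: 5)
  step 10: ref 4 -> FAULT, evict 1, frames=[5,2,4] (faults so far: 6)
  step 11: ref 4 -> HIT, frames=[5,2,4] (faults so far: 6)
  step 12: ref 2 -> HIT, frames=[5,2,4] (faults so far: 6)
  step 13: ref 2 -> HIT, frames=[5,2,4] (faults so far: 6)
  step 14: ref 3 -> FAULT, evict 5, frames=[3,2,4] (faults so far: 7)
  LRU total faults: 7
--- Optimal ---
  step 0: ref 4 -> FAULT, frames=[4,-,-] (faults so far: 1)
  step 1: ref 4 -> HIT, frames=[4,-,-] (faults so far: 1)
  step 2: ref 3 -> FAULT, frames=[4,3,-] (faults so far: 2)
  step 3: ref 3 -> HIT, frames=[4,3,-] (faults so far: 2)
  step 4: ref 3 -> HIT, frames=[4,3,-] (faults so far: 2)
  step 5: ref 3 -> HIT, frames=[4,3,-] (faults so far: 2)
  step 6: ref 1 -> FAULT, frames=[4,3,1] (faults so far: 3)
  step 7: ref 1 -> HIT, frames=[4,3,1] (faults so far: 3)
  step 8: ref 5 -> FAULT, evict 1, frames=[4,3,5] (faults so far: 4)
  step 9: ref 2 -> FAULT, evict 5, frames=[4,3,2] (faults so far: 5)
  step 10: ref 4 -> HIT, frames=[4,3,2] (faults so far: 5)
  step 11: ref 4 -> HIT, frames=[4,3,2] (faults so far: 5)
  step 12: ref 2 -> HIT, frames=[4,3,2] (faults so far: 5)
  step 13: ref 2 -> HIT, frames=[4,3,2] (faults so far: 5)
  step 14: ref 3 -> HIT, frames=[4,3,2] (faults so far: 5)
  Optimal total faults: 5

Answer: 7 7 5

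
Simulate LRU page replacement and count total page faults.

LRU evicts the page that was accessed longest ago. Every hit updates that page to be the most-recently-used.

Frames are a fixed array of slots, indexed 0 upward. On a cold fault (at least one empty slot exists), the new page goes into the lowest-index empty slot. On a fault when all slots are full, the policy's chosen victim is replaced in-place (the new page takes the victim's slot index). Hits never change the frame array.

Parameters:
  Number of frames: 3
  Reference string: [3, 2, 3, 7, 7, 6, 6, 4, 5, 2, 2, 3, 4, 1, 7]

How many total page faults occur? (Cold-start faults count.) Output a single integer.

Answer: 11

Derivation:
Step 0: ref 3 → FAULT, frames=[3,-,-]
Step 1: ref 2 → FAULT, frames=[3,2,-]
Step 2: ref 3 → HIT, frames=[3,2,-]
Step 3: ref 7 → FAULT, frames=[3,2,7]
Step 4: ref 7 → HIT, frames=[3,2,7]
Step 5: ref 6 → FAULT (evict 2), frames=[3,6,7]
Step 6: ref 6 → HIT, frames=[3,6,7]
Step 7: ref 4 → FAULT (evict 3), frames=[4,6,7]
Step 8: ref 5 → FAULT (evict 7), frames=[4,6,5]
Step 9: ref 2 → FAULT (evict 6), frames=[4,2,5]
Step 10: ref 2 → HIT, frames=[4,2,5]
Step 11: ref 3 → FAULT (evict 4), frames=[3,2,5]
Step 12: ref 4 → FAULT (evict 5), frames=[3,2,4]
Step 13: ref 1 → FAULT (evict 2), frames=[3,1,4]
Step 14: ref 7 → FAULT (evict 3), frames=[7,1,4]
Total faults: 11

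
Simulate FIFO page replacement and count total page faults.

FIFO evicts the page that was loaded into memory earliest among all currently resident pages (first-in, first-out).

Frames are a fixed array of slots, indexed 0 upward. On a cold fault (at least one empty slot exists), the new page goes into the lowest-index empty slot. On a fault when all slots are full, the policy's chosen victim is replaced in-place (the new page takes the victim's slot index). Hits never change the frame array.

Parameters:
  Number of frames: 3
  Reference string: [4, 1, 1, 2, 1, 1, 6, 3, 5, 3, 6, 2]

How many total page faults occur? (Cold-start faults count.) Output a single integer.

Answer: 7

Derivation:
Step 0: ref 4 → FAULT, frames=[4,-,-]
Step 1: ref 1 → FAULT, frames=[4,1,-]
Step 2: ref 1 → HIT, frames=[4,1,-]
Step 3: ref 2 → FAULT, frames=[4,1,2]
Step 4: ref 1 → HIT, frames=[4,1,2]
Step 5: ref 1 → HIT, frames=[4,1,2]
Step 6: ref 6 → FAULT (evict 4), frames=[6,1,2]
Step 7: ref 3 → FAULT (evict 1), frames=[6,3,2]
Step 8: ref 5 → FAULT (evict 2), frames=[6,3,5]
Step 9: ref 3 → HIT, frames=[6,3,5]
Step 10: ref 6 → HIT, frames=[6,3,5]
Step 11: ref 2 → FAULT (evict 6), frames=[2,3,5]
Total faults: 7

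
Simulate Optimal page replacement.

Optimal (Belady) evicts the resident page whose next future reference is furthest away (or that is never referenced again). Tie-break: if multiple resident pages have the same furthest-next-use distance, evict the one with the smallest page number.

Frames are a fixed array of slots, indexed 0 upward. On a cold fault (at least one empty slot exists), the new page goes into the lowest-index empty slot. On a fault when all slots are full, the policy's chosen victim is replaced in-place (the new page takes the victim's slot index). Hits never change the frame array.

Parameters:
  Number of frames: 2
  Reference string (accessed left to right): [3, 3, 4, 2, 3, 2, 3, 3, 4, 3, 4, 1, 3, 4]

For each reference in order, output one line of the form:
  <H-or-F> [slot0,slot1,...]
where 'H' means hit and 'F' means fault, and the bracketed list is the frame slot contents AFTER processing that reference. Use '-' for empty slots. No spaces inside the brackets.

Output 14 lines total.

F [3,-]
H [3,-]
F [3,4]
F [3,2]
H [3,2]
H [3,2]
H [3,2]
H [3,2]
F [3,4]
H [3,4]
H [3,4]
F [3,1]
H [3,1]
F [3,4]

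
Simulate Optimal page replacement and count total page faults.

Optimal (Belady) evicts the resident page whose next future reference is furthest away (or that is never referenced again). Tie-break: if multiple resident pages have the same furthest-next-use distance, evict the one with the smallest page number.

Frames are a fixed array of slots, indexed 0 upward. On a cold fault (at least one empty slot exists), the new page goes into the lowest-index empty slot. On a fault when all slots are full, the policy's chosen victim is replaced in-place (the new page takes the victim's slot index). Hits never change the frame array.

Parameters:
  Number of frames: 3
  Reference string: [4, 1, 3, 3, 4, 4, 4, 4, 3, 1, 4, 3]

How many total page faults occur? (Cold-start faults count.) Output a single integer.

Answer: 3

Derivation:
Step 0: ref 4 → FAULT, frames=[4,-,-]
Step 1: ref 1 → FAULT, frames=[4,1,-]
Step 2: ref 3 → FAULT, frames=[4,1,3]
Step 3: ref 3 → HIT, frames=[4,1,3]
Step 4: ref 4 → HIT, frames=[4,1,3]
Step 5: ref 4 → HIT, frames=[4,1,3]
Step 6: ref 4 → HIT, frames=[4,1,3]
Step 7: ref 4 → HIT, frames=[4,1,3]
Step 8: ref 3 → HIT, frames=[4,1,3]
Step 9: ref 1 → HIT, frames=[4,1,3]
Step 10: ref 4 → HIT, frames=[4,1,3]
Step 11: ref 3 → HIT, frames=[4,1,3]
Total faults: 3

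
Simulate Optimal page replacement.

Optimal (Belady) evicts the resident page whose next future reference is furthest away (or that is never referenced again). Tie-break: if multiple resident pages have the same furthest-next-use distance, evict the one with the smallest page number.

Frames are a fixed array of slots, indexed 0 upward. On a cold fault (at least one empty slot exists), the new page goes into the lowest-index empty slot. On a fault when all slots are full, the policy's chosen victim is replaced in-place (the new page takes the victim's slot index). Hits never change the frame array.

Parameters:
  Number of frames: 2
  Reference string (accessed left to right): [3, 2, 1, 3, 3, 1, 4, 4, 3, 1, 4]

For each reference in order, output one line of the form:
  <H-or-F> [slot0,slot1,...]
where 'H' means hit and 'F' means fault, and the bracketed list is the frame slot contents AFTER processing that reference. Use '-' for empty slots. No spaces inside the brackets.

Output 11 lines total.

F [3,-]
F [3,2]
F [3,1]
H [3,1]
H [3,1]
H [3,1]
F [3,4]
H [3,4]
H [3,4]
F [1,4]
H [1,4]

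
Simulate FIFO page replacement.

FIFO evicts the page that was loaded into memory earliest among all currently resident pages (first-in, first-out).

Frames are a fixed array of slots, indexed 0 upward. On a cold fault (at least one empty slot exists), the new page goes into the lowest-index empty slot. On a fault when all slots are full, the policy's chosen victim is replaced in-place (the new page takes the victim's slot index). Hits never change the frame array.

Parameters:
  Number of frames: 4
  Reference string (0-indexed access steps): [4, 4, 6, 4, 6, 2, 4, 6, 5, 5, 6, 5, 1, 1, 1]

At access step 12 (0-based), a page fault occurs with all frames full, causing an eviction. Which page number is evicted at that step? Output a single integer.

Step 0: ref 4 -> FAULT, frames=[4,-,-,-]
Step 1: ref 4 -> HIT, frames=[4,-,-,-]
Step 2: ref 6 -> FAULT, frames=[4,6,-,-]
Step 3: ref 4 -> HIT, frames=[4,6,-,-]
Step 4: ref 6 -> HIT, frames=[4,6,-,-]
Step 5: ref 2 -> FAULT, frames=[4,6,2,-]
Step 6: ref 4 -> HIT, frames=[4,6,2,-]
Step 7: ref 6 -> HIT, frames=[4,6,2,-]
Step 8: ref 5 -> FAULT, frames=[4,6,2,5]
Step 9: ref 5 -> HIT, frames=[4,6,2,5]
Step 10: ref 6 -> HIT, frames=[4,6,2,5]
Step 11: ref 5 -> HIT, frames=[4,6,2,5]
Step 12: ref 1 -> FAULT, evict 4, frames=[1,6,2,5]
At step 12: evicted page 4

Answer: 4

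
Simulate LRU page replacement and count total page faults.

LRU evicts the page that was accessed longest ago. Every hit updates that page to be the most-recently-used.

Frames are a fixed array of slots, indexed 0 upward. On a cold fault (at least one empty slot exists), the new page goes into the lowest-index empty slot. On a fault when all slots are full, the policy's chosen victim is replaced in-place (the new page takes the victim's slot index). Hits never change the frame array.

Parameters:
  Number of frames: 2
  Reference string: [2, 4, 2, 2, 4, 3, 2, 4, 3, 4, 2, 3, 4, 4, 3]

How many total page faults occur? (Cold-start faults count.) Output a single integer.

Step 0: ref 2 → FAULT, frames=[2,-]
Step 1: ref 4 → FAULT, frames=[2,4]
Step 2: ref 2 → HIT, frames=[2,4]
Step 3: ref 2 → HIT, frames=[2,4]
Step 4: ref 4 → HIT, frames=[2,4]
Step 5: ref 3 → FAULT (evict 2), frames=[3,4]
Step 6: ref 2 → FAULT (evict 4), frames=[3,2]
Step 7: ref 4 → FAULT (evict 3), frames=[4,2]
Step 8: ref 3 → FAULT (evict 2), frames=[4,3]
Step 9: ref 4 → HIT, frames=[4,3]
Step 10: ref 2 → FAULT (evict 3), frames=[4,2]
Step 11: ref 3 → FAULT (evict 4), frames=[3,2]
Step 12: ref 4 → FAULT (evict 2), frames=[3,4]
Step 13: ref 4 → HIT, frames=[3,4]
Step 14: ref 3 → HIT, frames=[3,4]
Total faults: 9

Answer: 9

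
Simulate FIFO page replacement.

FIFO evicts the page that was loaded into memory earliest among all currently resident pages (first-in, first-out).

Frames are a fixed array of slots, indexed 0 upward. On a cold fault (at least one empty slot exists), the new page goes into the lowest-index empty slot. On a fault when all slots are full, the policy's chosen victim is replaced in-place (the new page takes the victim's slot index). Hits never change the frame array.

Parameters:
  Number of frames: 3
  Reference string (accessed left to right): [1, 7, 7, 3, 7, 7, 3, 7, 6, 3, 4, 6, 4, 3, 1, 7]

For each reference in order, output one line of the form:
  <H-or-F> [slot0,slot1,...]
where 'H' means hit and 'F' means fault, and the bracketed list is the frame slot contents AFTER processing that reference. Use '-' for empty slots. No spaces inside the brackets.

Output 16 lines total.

F [1,-,-]
F [1,7,-]
H [1,7,-]
F [1,7,3]
H [1,7,3]
H [1,7,3]
H [1,7,3]
H [1,7,3]
F [6,7,3]
H [6,7,3]
F [6,4,3]
H [6,4,3]
H [6,4,3]
H [6,4,3]
F [6,4,1]
F [7,4,1]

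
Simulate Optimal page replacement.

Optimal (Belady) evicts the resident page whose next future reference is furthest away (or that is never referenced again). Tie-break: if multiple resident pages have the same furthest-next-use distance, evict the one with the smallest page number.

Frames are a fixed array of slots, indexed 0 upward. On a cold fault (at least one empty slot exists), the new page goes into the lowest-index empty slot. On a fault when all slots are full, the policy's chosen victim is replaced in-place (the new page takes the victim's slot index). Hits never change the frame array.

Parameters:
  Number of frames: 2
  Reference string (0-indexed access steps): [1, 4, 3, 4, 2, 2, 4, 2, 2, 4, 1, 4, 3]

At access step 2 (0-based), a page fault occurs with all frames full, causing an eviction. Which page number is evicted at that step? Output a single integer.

Step 0: ref 1 -> FAULT, frames=[1,-]
Step 1: ref 4 -> FAULT, frames=[1,4]
Step 2: ref 3 -> FAULT, evict 1, frames=[3,4]
At step 2: evicted page 1

Answer: 1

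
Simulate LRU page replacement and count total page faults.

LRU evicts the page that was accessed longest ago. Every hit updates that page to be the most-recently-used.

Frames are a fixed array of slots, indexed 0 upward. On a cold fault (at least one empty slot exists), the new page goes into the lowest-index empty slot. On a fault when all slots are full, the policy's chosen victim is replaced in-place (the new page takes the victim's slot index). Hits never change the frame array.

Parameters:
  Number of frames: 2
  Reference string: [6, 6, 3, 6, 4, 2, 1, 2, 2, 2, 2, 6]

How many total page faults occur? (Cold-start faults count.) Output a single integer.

Step 0: ref 6 → FAULT, frames=[6,-]
Step 1: ref 6 → HIT, frames=[6,-]
Step 2: ref 3 → FAULT, frames=[6,3]
Step 3: ref 6 → HIT, frames=[6,3]
Step 4: ref 4 → FAULT (evict 3), frames=[6,4]
Step 5: ref 2 → FAULT (evict 6), frames=[2,4]
Step 6: ref 1 → FAULT (evict 4), frames=[2,1]
Step 7: ref 2 → HIT, frames=[2,1]
Step 8: ref 2 → HIT, frames=[2,1]
Step 9: ref 2 → HIT, frames=[2,1]
Step 10: ref 2 → HIT, frames=[2,1]
Step 11: ref 6 → FAULT (evict 1), frames=[2,6]
Total faults: 6

Answer: 6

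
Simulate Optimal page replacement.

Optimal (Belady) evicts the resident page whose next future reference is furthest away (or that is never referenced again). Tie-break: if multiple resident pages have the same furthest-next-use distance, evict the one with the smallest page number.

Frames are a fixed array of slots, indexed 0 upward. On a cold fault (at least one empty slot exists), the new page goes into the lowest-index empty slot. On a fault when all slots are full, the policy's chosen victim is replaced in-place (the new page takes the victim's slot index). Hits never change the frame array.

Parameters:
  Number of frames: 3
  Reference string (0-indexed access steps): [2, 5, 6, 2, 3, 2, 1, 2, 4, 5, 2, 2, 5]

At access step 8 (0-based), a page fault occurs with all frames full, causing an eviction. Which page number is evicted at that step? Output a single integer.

Step 0: ref 2 -> FAULT, frames=[2,-,-]
Step 1: ref 5 -> FAULT, frames=[2,5,-]
Step 2: ref 6 -> FAULT, frames=[2,5,6]
Step 3: ref 2 -> HIT, frames=[2,5,6]
Step 4: ref 3 -> FAULT, evict 6, frames=[2,5,3]
Step 5: ref 2 -> HIT, frames=[2,5,3]
Step 6: ref 1 -> FAULT, evict 3, frames=[2,5,1]
Step 7: ref 2 -> HIT, frames=[2,5,1]
Step 8: ref 4 -> FAULT, evict 1, frames=[2,5,4]
At step 8: evicted page 1

Answer: 1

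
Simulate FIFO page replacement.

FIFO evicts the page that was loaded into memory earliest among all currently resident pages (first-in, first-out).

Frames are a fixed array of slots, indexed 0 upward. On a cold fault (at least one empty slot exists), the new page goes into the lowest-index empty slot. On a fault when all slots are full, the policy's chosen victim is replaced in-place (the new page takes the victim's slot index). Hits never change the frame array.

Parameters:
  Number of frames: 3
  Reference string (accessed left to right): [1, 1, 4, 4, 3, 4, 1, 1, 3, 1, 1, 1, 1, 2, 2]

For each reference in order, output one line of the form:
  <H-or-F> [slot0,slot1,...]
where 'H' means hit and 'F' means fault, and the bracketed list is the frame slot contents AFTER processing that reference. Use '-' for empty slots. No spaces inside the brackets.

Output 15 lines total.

F [1,-,-]
H [1,-,-]
F [1,4,-]
H [1,4,-]
F [1,4,3]
H [1,4,3]
H [1,4,3]
H [1,4,3]
H [1,4,3]
H [1,4,3]
H [1,4,3]
H [1,4,3]
H [1,4,3]
F [2,4,3]
H [2,4,3]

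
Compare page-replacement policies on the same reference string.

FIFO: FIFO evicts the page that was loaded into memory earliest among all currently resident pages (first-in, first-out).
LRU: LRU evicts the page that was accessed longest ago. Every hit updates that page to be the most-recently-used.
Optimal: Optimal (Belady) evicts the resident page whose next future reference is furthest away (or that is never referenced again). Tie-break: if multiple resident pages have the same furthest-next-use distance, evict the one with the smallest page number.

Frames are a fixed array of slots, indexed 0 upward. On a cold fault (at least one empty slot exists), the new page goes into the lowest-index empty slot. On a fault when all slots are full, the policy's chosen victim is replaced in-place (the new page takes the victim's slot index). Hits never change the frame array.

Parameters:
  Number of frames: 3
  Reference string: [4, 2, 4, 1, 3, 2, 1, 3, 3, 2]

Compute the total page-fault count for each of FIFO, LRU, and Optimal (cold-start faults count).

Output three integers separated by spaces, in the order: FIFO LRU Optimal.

Answer: 4 5 4

Derivation:
--- FIFO ---
  step 0: ref 4 -> FAULT, frames=[4,-,-] (faults so far: 1)
  step 1: ref 2 -> FAULT, frames=[4,2,-] (faults so far: 2)
  step 2: ref 4 -> HIT, frames=[4,2,-] (faults so far: 2)
  step 3: ref 1 -> FAULT, frames=[4,2,1] (faults so far: 3)
  step 4: ref 3 -> FAULT, evict 4, frames=[3,2,1] (faults so far: 4)
  step 5: ref 2 -> HIT, frames=[3,2,1] (faults so far: 4)
  step 6: ref 1 -> HIT, frames=[3,2,1] (faults so far: 4)
  step 7: ref 3 -> HIT, frames=[3,2,1] (faults so far: 4)
  step 8: ref 3 -> HIT, frames=[3,2,1] (faults so far: 4)
  step 9: ref 2 -> HIT, frames=[3,2,1] (faults so far: 4)
  FIFO total faults: 4
--- LRU ---
  step 0: ref 4 -> FAULT, frames=[4,-,-] (faults so far: 1)
  step 1: ref 2 -> FAULT, frames=[4,2,-] (faults so far: 2)
  step 2: ref 4 -> HIT, frames=[4,2,-] (faults so far: 2)
  step 3: ref 1 -> FAULT, frames=[4,2,1] (faults so far: 3)
  step 4: ref 3 -> FAULT, evict 2, frames=[4,3,1] (faults so far: 4)
  step 5: ref 2 -> FAULT, evict 4, frames=[2,3,1] (faults so far: 5)
  step 6: ref 1 -> HIT, frames=[2,3,1] (faults so far: 5)
  step 7: ref 3 -> HIT, frames=[2,3,1] (faults so far: 5)
  step 8: ref 3 -> HIT, frames=[2,3,1] (faults so far: 5)
  step 9: ref 2 -> HIT, frames=[2,3,1] (faults so far: 5)
  LRU total faults: 5
--- Optimal ---
  step 0: ref 4 -> FAULT, frames=[4,-,-] (faults so far: 1)
  step 1: ref 2 -> FAULT, frames=[4,2,-] (faults so far: 2)
  step 2: ref 4 -> HIT, frames=[4,2,-] (faults so far: 2)
  step 3: ref 1 -> FAULT, frames=[4,2,1] (faults so far: 3)
  step 4: ref 3 -> FAULT, evict 4, frames=[3,2,1] (faults so far: 4)
  step 5: ref 2 -> HIT, frames=[3,2,1] (faults so far: 4)
  step 6: ref 1 -> HIT, frames=[3,2,1] (faults so far: 4)
  step 7: ref 3 -> HIT, frames=[3,2,1] (faults so far: 4)
  step 8: ref 3 -> HIT, frames=[3,2,1] (faults so far: 4)
  step 9: ref 2 -> HIT, frames=[3,2,1] (faults so far: 4)
  Optimal total faults: 4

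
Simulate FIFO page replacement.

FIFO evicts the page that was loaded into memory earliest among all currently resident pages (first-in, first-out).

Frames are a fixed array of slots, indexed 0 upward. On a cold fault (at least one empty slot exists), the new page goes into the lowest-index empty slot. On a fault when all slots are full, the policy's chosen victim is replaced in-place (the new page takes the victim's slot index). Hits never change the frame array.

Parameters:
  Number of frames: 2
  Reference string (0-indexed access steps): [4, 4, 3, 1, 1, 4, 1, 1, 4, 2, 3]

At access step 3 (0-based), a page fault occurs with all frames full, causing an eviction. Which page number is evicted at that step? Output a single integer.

Answer: 4

Derivation:
Step 0: ref 4 -> FAULT, frames=[4,-]
Step 1: ref 4 -> HIT, frames=[4,-]
Step 2: ref 3 -> FAULT, frames=[4,3]
Step 3: ref 1 -> FAULT, evict 4, frames=[1,3]
At step 3: evicted page 4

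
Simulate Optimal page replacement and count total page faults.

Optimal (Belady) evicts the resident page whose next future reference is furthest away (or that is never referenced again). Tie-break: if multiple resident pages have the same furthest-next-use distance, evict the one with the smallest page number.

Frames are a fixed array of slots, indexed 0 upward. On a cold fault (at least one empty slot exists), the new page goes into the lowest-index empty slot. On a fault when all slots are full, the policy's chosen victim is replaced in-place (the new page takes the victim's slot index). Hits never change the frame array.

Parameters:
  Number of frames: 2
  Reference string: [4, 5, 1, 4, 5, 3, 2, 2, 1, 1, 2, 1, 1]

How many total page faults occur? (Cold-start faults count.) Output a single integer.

Step 0: ref 4 → FAULT, frames=[4,-]
Step 1: ref 5 → FAULT, frames=[4,5]
Step 2: ref 1 → FAULT (evict 5), frames=[4,1]
Step 3: ref 4 → HIT, frames=[4,1]
Step 4: ref 5 → FAULT (evict 4), frames=[5,1]
Step 5: ref 3 → FAULT (evict 5), frames=[3,1]
Step 6: ref 2 → FAULT (evict 3), frames=[2,1]
Step 7: ref 2 → HIT, frames=[2,1]
Step 8: ref 1 → HIT, frames=[2,1]
Step 9: ref 1 → HIT, frames=[2,1]
Step 10: ref 2 → HIT, frames=[2,1]
Step 11: ref 1 → HIT, frames=[2,1]
Step 12: ref 1 → HIT, frames=[2,1]
Total faults: 6

Answer: 6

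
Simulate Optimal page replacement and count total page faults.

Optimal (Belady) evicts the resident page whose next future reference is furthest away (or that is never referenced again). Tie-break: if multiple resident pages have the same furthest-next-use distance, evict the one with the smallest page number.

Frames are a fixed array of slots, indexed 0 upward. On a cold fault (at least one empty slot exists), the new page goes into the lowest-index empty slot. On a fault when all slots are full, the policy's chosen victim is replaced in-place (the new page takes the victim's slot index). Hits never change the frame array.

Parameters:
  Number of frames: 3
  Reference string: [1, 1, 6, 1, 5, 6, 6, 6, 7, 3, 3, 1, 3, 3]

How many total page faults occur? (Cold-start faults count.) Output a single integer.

Answer: 5

Derivation:
Step 0: ref 1 → FAULT, frames=[1,-,-]
Step 1: ref 1 → HIT, frames=[1,-,-]
Step 2: ref 6 → FAULT, frames=[1,6,-]
Step 3: ref 1 → HIT, frames=[1,6,-]
Step 4: ref 5 → FAULT, frames=[1,6,5]
Step 5: ref 6 → HIT, frames=[1,6,5]
Step 6: ref 6 → HIT, frames=[1,6,5]
Step 7: ref 6 → HIT, frames=[1,6,5]
Step 8: ref 7 → FAULT (evict 5), frames=[1,6,7]
Step 9: ref 3 → FAULT (evict 6), frames=[1,3,7]
Step 10: ref 3 → HIT, frames=[1,3,7]
Step 11: ref 1 → HIT, frames=[1,3,7]
Step 12: ref 3 → HIT, frames=[1,3,7]
Step 13: ref 3 → HIT, frames=[1,3,7]
Total faults: 5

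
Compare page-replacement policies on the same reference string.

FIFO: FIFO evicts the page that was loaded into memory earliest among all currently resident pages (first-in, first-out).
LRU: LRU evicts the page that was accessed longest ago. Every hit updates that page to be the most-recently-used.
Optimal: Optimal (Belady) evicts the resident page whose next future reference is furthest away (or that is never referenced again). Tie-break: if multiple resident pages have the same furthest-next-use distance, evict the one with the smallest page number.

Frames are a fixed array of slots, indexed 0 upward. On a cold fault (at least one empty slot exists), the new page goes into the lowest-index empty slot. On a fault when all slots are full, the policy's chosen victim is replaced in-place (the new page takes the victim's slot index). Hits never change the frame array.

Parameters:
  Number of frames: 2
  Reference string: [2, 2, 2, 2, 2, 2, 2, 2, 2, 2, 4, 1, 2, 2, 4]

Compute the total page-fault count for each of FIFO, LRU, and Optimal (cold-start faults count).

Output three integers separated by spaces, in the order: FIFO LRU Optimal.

Answer: 5 5 4

Derivation:
--- FIFO ---
  step 0: ref 2 -> FAULT, frames=[2,-] (faults so far: 1)
  step 1: ref 2 -> HIT, frames=[2,-] (faults so far: 1)
  step 2: ref 2 -> HIT, frames=[2,-] (faults so far: 1)
  step 3: ref 2 -> HIT, frames=[2,-] (faults so far: 1)
  step 4: ref 2 -> HIT, frames=[2,-] (faults so far: 1)
  step 5: ref 2 -> HIT, frames=[2,-] (faults so far: 1)
  step 6: ref 2 -> HIT, frames=[2,-] (faults so far: 1)
  step 7: ref 2 -> HIT, frames=[2,-] (faults so far: 1)
  step 8: ref 2 -> HIT, frames=[2,-] (faults so far: 1)
  step 9: ref 2 -> HIT, frames=[2,-] (faults so far: 1)
  step 10: ref 4 -> FAULT, frames=[2,4] (faults so far: 2)
  step 11: ref 1 -> FAULT, evict 2, frames=[1,4] (faults so far: 3)
  step 12: ref 2 -> FAULT, evict 4, frames=[1,2] (faults so far: 4)
  step 13: ref 2 -> HIT, frames=[1,2] (faults so far: 4)
  step 14: ref 4 -> FAULT, evict 1, frames=[4,2] (faults so far: 5)
  FIFO total faults: 5
--- LRU ---
  step 0: ref 2 -> FAULT, frames=[2,-] (faults so far: 1)
  step 1: ref 2 -> HIT, frames=[2,-] (faults so far: 1)
  step 2: ref 2 -> HIT, frames=[2,-] (faults so far: 1)
  step 3: ref 2 -> HIT, frames=[2,-] (faults so far: 1)
  step 4: ref 2 -> HIT, frames=[2,-] (faults so far: 1)
  step 5: ref 2 -> HIT, frames=[2,-] (faults so far: 1)
  step 6: ref 2 -> HIT, frames=[2,-] (faults so far: 1)
  step 7: ref 2 -> HIT, frames=[2,-] (faults so far: 1)
  step 8: ref 2 -> HIT, frames=[2,-] (faults so far: 1)
  step 9: ref 2 -> HIT, frames=[2,-] (faults so far: 1)
  step 10: ref 4 -> FAULT, frames=[2,4] (faults so far: 2)
  step 11: ref 1 -> FAULT, evict 2, frames=[1,4] (faults so far: 3)
  step 12: ref 2 -> FAULT, evict 4, frames=[1,2] (faults so far: 4)
  step 13: ref 2 -> HIT, frames=[1,2] (faults so far: 4)
  step 14: ref 4 -> FAULT, evict 1, frames=[4,2] (faults so far: 5)
  LRU total faults: 5
--- Optimal ---
  step 0: ref 2 -> FAULT, frames=[2,-] (faults so far: 1)
  step 1: ref 2 -> HIT, frames=[2,-] (faults so far: 1)
  step 2: ref 2 -> HIT, frames=[2,-] (faults so far: 1)
  step 3: ref 2 -> HIT, frames=[2,-] (faults so far: 1)
  step 4: ref 2 -> HIT, frames=[2,-] (faults so far: 1)
  step 5: ref 2 -> HIT, frames=[2,-] (faults so far: 1)
  step 6: ref 2 -> HIT, frames=[2,-] (faults so far: 1)
  step 7: ref 2 -> HIT, frames=[2,-] (faults so far: 1)
  step 8: ref 2 -> HIT, frames=[2,-] (faults so far: 1)
  step 9: ref 2 -> HIT, frames=[2,-] (faults so far: 1)
  step 10: ref 4 -> FAULT, frames=[2,4] (faults so far: 2)
  step 11: ref 1 -> FAULT, evict 4, frames=[2,1] (faults so far: 3)
  step 12: ref 2 -> HIT, frames=[2,1] (faults so far: 3)
  step 13: ref 2 -> HIT, frames=[2,1] (faults so far: 3)
  step 14: ref 4 -> FAULT, evict 1, frames=[2,4] (faults so far: 4)
  Optimal total faults: 4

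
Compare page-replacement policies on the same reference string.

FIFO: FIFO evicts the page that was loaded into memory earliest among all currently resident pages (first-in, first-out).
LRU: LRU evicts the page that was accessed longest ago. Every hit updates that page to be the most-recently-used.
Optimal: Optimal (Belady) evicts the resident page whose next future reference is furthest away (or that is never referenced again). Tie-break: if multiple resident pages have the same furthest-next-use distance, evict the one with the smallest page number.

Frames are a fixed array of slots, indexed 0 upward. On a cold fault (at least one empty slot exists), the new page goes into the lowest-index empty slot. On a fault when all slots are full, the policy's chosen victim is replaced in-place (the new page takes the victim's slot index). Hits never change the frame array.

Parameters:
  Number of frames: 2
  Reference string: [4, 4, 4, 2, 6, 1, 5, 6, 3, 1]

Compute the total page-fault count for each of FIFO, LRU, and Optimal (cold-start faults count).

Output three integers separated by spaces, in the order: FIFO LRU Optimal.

Answer: 8 8 7

Derivation:
--- FIFO ---
  step 0: ref 4 -> FAULT, frames=[4,-] (faults so far: 1)
  step 1: ref 4 -> HIT, frames=[4,-] (faults so far: 1)
  step 2: ref 4 -> HIT, frames=[4,-] (faults so far: 1)
  step 3: ref 2 -> FAULT, frames=[4,2] (faults so far: 2)
  step 4: ref 6 -> FAULT, evict 4, frames=[6,2] (faults so far: 3)
  step 5: ref 1 -> FAULT, evict 2, frames=[6,1] (faults so far: 4)
  step 6: ref 5 -> FAULT, evict 6, frames=[5,1] (faults so far: 5)
  step 7: ref 6 -> FAULT, evict 1, frames=[5,6] (faults so far: 6)
  step 8: ref 3 -> FAULT, evict 5, frames=[3,6] (faults so far: 7)
  step 9: ref 1 -> FAULT, evict 6, frames=[3,1] (faults so far: 8)
  FIFO total faults: 8
--- LRU ---
  step 0: ref 4 -> FAULT, frames=[4,-] (faults so far: 1)
  step 1: ref 4 -> HIT, frames=[4,-] (faults so far: 1)
  step 2: ref 4 -> HIT, frames=[4,-] (faults so far: 1)
  step 3: ref 2 -> FAULT, frames=[4,2] (faults so far: 2)
  step 4: ref 6 -> FAULT, evict 4, frames=[6,2] (faults so far: 3)
  step 5: ref 1 -> FAULT, evict 2, frames=[6,1] (faults so far: 4)
  step 6: ref 5 -> FAULT, evict 6, frames=[5,1] (faults so far: 5)
  step 7: ref 6 -> FAULT, evict 1, frames=[5,6] (faults so far: 6)
  step 8: ref 3 -> FAULT, evict 5, frames=[3,6] (faults so far: 7)
  step 9: ref 1 -> FAULT, evict 6, frames=[3,1] (faults so far: 8)
  LRU total faults: 8
--- Optimal ---
  step 0: ref 4 -> FAULT, frames=[4,-] (faults so far: 1)
  step 1: ref 4 -> HIT, frames=[4,-] (faults so far: 1)
  step 2: ref 4 -> HIT, frames=[4,-] (faults so far: 1)
  step 3: ref 2 -> FAULT, frames=[4,2] (faults so far: 2)
  step 4: ref 6 -> FAULT, evict 2, frames=[4,6] (faults so far: 3)
  step 5: ref 1 -> FAULT, evict 4, frames=[1,6] (faults so far: 4)
  step 6: ref 5 -> FAULT, evict 1, frames=[5,6] (faults so far: 5)
  step 7: ref 6 -> HIT, frames=[5,6] (faults so far: 5)
  step 8: ref 3 -> FAULT, evict 5, frames=[3,6] (faults so far: 6)
  step 9: ref 1 -> FAULT, evict 3, frames=[1,6] (faults so far: 7)
  Optimal total faults: 7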